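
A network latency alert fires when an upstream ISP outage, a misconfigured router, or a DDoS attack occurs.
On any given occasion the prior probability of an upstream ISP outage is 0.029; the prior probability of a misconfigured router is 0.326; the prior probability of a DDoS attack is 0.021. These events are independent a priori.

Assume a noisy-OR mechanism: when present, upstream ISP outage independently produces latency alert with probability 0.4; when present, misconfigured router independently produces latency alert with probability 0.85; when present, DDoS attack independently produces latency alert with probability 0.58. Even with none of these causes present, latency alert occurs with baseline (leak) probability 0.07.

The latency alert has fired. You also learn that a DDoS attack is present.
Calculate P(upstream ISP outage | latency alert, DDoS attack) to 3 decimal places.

P(upstream ISP outage | latency alert, DDoS attack) ≈ 0.033

Under noisy-OR, P(latency alert | causes) = 1 − (1−0.07)·∏(1−qᵢ) over the active causes.
P(latency alert | DDoS attack) = 0.6094*0.971*0.674 + 0.94141*0.971*0.326 + 0.76564*0.029*0.674 + 0.964846*0.029*0.326 = 0.398824 + 0.298000 + 0.014965 + 0.009122 = 0.720911
The upstream ISP outage-present share is 0.014965 + 0.009122 = 0.024087.
So P(upstream ISP outage | latency alert, DDoS attack) = 0.024087/0.720911 ≈ 0.033.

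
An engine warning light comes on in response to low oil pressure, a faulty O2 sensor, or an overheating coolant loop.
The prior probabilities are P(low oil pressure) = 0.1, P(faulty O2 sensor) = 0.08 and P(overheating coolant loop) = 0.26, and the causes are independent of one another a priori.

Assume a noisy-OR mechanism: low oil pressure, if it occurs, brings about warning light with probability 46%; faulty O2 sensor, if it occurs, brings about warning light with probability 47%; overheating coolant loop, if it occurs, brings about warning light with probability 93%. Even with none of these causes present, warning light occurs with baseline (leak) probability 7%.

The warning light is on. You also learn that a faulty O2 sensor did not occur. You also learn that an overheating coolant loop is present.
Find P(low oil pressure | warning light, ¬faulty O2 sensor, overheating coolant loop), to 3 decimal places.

Under noisy-OR, P(warning light | causes) = 1 − (1−0.07)·∏(1−qᵢ) over the active causes.
By total probability over both values of low oil pressure:
  P(warning light | ¬faulty O2 sensor, overheating coolant loop) = 0.9349*0.9 + 0.964846*0.1
        = 0.841410 + 0.096485 = 0.937895
Configurations with low oil pressure contribute 0.096485, so
  P(low oil pressure | warning light, ¬faulty O2 sensor, overheating coolant loop) = 0.096485 / 0.937895 ≈ 0.103

P(low oil pressure | warning light, ¬faulty O2 sensor, overheating coolant loop) ≈ 0.103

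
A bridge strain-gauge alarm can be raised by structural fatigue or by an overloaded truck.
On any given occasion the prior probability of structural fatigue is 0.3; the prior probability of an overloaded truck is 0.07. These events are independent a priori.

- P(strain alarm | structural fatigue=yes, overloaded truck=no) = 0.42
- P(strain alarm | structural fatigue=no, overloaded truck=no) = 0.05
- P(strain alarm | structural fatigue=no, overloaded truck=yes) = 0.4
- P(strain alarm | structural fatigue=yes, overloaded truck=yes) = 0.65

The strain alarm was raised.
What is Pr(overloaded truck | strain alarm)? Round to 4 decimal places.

Pr(overloaded truck | strain alarm) ≈ 0.1817

P(strain alarm) = 0.05*0.7*0.93 + 0.4*0.7*0.07 + 0.42*0.3*0.93 + 0.65*0.3*0.07 = 0.032550 + 0.019600 + 0.117180 + 0.013650 = 0.182980
Restricting to configurations with overloaded truck present: 0.019600 + 0.013650 = 0.033250.
P(overloaded truck | strain alarm) = 0.033250 / 0.182980 ≈ 0.1817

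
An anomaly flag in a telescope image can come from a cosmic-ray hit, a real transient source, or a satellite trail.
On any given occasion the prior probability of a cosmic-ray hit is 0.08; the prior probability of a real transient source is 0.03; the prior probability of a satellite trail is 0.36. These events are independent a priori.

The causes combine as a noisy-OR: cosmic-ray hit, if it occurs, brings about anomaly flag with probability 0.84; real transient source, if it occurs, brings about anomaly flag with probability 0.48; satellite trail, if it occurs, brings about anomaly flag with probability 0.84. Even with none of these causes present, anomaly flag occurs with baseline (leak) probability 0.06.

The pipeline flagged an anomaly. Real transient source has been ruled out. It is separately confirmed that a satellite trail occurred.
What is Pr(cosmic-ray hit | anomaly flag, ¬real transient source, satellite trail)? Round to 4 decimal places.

Under noisy-OR, P(anomaly flag | causes) = 1 − (1−0.06)·∏(1−qᵢ) over the active causes.
P(anomaly flag | ¬real transient source, satellite trail) = 0.8496*0.92 + 0.975936*0.08 = 0.781632 + 0.078075 = 0.859707
Restricting to configurations with cosmic-ray hit present: 0.975936*0.08 = 0.078075.
So P(cosmic-ray hit | anomaly flag, ¬real transient source, satellite trail) = 0.078075/0.859707 ≈ 0.0908.

Pr(cosmic-ray hit | anomaly flag, ¬real transient source, satellite trail) ≈ 0.0908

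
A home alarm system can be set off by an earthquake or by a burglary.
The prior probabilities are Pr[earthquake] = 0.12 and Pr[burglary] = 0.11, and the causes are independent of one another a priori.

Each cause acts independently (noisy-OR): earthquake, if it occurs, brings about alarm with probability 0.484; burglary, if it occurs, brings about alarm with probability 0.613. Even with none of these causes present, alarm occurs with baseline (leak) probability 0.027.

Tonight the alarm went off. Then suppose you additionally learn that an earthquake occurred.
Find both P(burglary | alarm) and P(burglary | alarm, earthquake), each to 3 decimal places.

Under noisy-OR, P(alarm | causes) = 1 − (1−0.027)·∏(1−qᵢ) over the active causes.
Enumerate the 4 (earthquake, burglary) configurations and weight by the priors:
  P(alarm) = 0.027×0.88×0.89 + 0.623449×0.88×0.11 + 0.497932×0.12×0.89 + 0.8057×0.12×0.11
        = 0.021146 + 0.060350 + 0.053179 + 0.010635 = 0.145310
The terms with burglary present sum to 0.070985, so
  P(burglary | alarm) = 0.070985 / 0.145310 ≈ 0.489

Now also conditioning on earthquake=true:
Weight on burglary=true, given the evidence: 0.8057*0.11 = 0.088627
Denominator P(alarm | earthquake): 0.497932*0.89 + 0.8057*0.11 = 0.531786
Posterior = 0.088627 / 0.531786 ≈ 0.167

P(burglary | alarm) ≈ 0.489; P(burglary | alarm, earthquake) ≈ 0.167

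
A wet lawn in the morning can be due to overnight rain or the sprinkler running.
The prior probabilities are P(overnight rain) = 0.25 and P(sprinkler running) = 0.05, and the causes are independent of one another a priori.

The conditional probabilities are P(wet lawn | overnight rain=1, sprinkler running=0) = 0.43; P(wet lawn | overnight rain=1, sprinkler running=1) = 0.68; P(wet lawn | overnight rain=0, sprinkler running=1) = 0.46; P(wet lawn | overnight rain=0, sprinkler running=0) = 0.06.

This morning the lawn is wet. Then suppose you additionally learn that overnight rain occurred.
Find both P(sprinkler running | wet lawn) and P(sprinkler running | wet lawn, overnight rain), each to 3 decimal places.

P(sprinkler running | wet lawn) ≈ 0.151; P(sprinkler running | wet lawn, overnight rain) ≈ 0.077

Weight on sprinkler running=true, given the evidence: 0.017250 + 0.008500 = 0.025750
Denominator P(wet lawn): 0.06×0.75×0.95 + 0.46×0.75×0.05 + 0.43×0.25×0.95 + 0.68×0.25×0.05 = 0.170625
Posterior = 0.025750 / 0.170625 ≈ 0.151

Now condition on the additional information:
P(wet lawn | overnight rain) = 0.43*0.95 + 0.68*0.05 = 0.408500 + 0.034000 = 0.442500
The sprinkler running-present share is 0.68*0.05 = 0.034000.
So P(sprinkler running | wet lawn, overnight rain) = 0.034000/0.442500 ≈ 0.077.
— overnight rain explains away the evidence for sprinkler running.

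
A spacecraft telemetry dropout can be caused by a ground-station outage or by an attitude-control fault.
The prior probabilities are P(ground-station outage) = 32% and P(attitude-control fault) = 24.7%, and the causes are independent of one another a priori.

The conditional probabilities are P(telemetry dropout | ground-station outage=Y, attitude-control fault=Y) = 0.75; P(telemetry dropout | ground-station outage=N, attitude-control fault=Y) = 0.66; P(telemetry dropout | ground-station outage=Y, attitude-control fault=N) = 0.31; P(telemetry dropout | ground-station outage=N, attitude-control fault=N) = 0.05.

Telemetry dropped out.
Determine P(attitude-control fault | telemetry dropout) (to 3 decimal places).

Sum P(telemetry dropout|·) weighted by the priors over the 4 (ground-station outage, attitude-control fault) configurations:
  P(telemetry dropout) = 0.05×0.68×0.753 + 0.66×0.68×0.247 + 0.31×0.32×0.753 + 0.75×0.32×0.247
        = 0.025602 + 0.110854 + 0.074698 + 0.059280 = 0.270434
The terms with attitude-control fault present sum to 0.170134, so
  P(attitude-control fault | telemetry dropout) = 0.170134 / 0.270434 ≈ 0.629

P(attitude-control fault | telemetry dropout) ≈ 0.629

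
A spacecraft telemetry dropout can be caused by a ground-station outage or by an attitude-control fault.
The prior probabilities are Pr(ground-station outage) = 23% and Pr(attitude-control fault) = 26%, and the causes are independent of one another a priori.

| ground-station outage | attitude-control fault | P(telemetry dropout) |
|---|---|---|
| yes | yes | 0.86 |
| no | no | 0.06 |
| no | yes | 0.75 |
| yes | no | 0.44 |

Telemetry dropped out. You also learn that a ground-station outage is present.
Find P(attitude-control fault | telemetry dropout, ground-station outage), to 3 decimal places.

For the numerator, keep only attitude-control fault=true terms: 0.86*0.26 = 0.223600
Normalizer over all consistent configurations: 0.44*0.74 + 0.86*0.26 = 0.549200
P(attitude-control fault | telemetry dropout, ground-station outage) = 0.223600/0.549200 ≈ 0.407

P(attitude-control fault | telemetry dropout, ground-station outage) ≈ 0.407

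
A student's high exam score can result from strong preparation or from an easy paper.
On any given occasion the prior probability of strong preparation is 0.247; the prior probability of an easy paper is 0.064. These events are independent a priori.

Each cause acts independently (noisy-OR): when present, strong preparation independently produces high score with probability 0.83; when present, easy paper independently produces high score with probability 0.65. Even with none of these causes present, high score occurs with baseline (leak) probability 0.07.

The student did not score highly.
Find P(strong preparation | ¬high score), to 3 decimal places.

P(strong preparation | ¬high score) ≈ 0.053

Under noisy-OR, P(high score | causes) = 1 − (1−0.07)·∏(1−qᵢ) over the active causes.
P(¬high score) = 0.93×0.753×0.936 + 0.3255×0.753×0.064 + 0.1581×0.247×0.936 + 0.055335×0.247×0.064 = 0.655471 + 0.015686 + 0.036551 + 0.000875 = 0.708583
Restricting to configurations with strong preparation present: 0.036551 + 0.000875 = 0.037426.
Hence the posterior is 0.037426/0.708583 ≈ 0.053.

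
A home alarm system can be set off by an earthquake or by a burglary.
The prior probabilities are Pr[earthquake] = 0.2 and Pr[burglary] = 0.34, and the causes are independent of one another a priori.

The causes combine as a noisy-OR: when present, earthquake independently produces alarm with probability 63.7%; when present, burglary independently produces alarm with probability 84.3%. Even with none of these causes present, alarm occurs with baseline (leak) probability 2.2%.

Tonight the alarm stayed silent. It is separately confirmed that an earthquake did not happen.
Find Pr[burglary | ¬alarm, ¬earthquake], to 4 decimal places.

Under noisy-OR, P(alarm | causes) = 1 − (1−0.022)·∏(1−qᵢ) over the active causes.
By total probability over both values of burglary:
  P(¬alarm | ¬earthquake) = 0.978*0.66 + 0.153546*0.34
        = 0.645480 + 0.052206 = 0.697686
Keeping only the burglary-present terms gives 0.052206, so
  P(burglary | ¬alarm, ¬earthquake) = 0.052206 / 0.697686 ≈ 0.0748

Pr[burglary | ¬alarm, ¬earthquake] ≈ 0.0748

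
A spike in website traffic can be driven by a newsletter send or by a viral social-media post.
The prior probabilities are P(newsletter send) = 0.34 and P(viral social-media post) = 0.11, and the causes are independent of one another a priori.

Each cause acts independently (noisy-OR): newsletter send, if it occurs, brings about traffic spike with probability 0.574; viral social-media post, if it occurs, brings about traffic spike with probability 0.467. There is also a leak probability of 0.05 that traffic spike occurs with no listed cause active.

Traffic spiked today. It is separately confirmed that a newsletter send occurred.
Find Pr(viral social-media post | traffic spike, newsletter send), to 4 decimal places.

Pr(viral social-media post | traffic spike, newsletter send) ≈ 0.1400

Under noisy-OR, P(traffic spike | causes) = 1 − (1−0.05)·∏(1−qᵢ) over the active causes.
P(traffic spike | newsletter send) = 0.5953·0.89 + 0.784295·0.11 = 0.529817 + 0.086272 = 0.616089
Of this, 0.086272 comes from 0.784295·0.11 (the viral social-media post=true cases).
P(viral social-media post | traffic spike, newsletter send) = 0.086272 / 0.616089 ≈ 0.1400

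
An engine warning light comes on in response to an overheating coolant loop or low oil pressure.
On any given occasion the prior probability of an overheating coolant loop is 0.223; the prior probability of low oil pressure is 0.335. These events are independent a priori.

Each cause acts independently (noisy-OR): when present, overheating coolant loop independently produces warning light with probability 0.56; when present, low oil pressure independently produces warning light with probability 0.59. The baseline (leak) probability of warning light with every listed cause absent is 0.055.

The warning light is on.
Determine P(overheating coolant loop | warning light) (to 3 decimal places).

Under noisy-OR, P(warning light | causes) = 1 − (1−0.055)·∏(1−qᵢ) over the active causes.
Enumerate the 4 (overheating coolant loop, low oil pressure) configurations and weight by the priors:
  P(warning light) = 0.055·0.777·0.665 + 0.61255·0.777·0.335 + 0.5842·0.223·0.665 + 0.829522·0.223·0.335
        = 0.028419 + 0.159444 + 0.086634 + 0.061969 = 0.336466
The terms with overheating coolant loop present sum to 0.148603, so
  P(overheating coolant loop | warning light) = 0.148603 / 0.336466 ≈ 0.442

P(overheating coolant loop | warning light) ≈ 0.442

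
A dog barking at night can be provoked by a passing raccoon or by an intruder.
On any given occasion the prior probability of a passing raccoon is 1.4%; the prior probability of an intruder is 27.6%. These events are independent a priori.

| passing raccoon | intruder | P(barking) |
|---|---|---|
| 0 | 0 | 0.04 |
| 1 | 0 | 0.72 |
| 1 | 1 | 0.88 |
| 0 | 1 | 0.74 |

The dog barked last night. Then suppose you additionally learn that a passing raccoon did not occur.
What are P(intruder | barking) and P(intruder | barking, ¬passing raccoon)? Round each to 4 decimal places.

P(barking) = 0.04·0.986·0.724 + 0.74·0.986·0.276 + 0.72·0.014·0.724 + 0.88·0.014·0.276 = 0.028555 + 0.201381 + 0.007298 + 0.003400 = 0.240634
The intruder-present share is 0.201381 + 0.003400 = 0.204781.
P(intruder | barking) = 0.204781 / 0.240634 ≈ 0.8510

Now condition on the additional information:
Enumerate both values of intruder and weight by the priors:
  P(barking | ¬passing raccoon) = 0.04×0.724 + 0.74×0.276
        = 0.028960 + 0.204240 = 0.233200
Keeping only the intruder-present terms gives 0.204240, so
  P(intruder | barking, ¬passing raccoon) = 0.204240 / 0.233200 ≈ 0.8758
With passing raccoon excluded, intruder must carry more of the explanatory weight for the barking.

P(intruder | barking) ≈ 0.8510; P(intruder | barking, ¬passing raccoon) ≈ 0.8758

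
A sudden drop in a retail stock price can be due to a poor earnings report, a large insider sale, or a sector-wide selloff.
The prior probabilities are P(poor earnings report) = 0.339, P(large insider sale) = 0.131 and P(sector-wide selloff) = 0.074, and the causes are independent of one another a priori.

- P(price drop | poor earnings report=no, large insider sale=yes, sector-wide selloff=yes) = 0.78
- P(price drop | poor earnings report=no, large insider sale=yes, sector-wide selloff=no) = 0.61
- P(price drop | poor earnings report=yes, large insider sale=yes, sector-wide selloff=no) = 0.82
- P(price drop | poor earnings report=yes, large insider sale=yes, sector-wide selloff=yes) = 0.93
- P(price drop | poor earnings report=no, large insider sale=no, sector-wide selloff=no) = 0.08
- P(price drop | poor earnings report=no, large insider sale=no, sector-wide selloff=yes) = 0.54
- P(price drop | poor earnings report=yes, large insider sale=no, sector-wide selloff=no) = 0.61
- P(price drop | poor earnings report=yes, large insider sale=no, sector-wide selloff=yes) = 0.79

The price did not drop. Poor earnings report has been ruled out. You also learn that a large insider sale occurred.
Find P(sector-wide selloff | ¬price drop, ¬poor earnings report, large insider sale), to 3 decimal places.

P(¬price drop | ¬poor earnings report, large insider sale) = 0.39*0.926 + 0.22*0.074 = 0.361140 + 0.016280 = 0.377420
Restricting to configurations with sector-wide selloff present: 0.22*0.074 = 0.016280.
P(sector-wide selloff | ¬price drop, ¬poor earnings report, large insider sale) = 0.016280 / 0.377420 ≈ 0.043

P(sector-wide selloff | ¬price drop, ¬poor earnings report, large insider sale) ≈ 0.043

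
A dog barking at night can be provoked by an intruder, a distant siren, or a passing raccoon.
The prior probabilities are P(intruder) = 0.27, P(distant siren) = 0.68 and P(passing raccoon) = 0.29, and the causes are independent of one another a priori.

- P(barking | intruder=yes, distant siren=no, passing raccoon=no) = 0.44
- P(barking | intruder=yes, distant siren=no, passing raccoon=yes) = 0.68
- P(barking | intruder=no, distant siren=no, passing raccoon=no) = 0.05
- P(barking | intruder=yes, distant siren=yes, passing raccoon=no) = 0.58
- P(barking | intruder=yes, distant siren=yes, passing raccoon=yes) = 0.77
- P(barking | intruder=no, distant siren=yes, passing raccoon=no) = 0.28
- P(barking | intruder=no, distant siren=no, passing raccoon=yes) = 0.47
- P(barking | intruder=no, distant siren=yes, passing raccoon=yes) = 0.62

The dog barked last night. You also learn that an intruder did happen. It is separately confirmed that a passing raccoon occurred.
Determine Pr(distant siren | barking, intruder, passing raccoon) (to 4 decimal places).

Pr(distant siren | barking, intruder, passing raccoon) ≈ 0.7064

P(barking | intruder, passing raccoon) = 0.68·0.32 + 0.77·0.68 = 0.217600 + 0.523600 = 0.741200
The distant siren-present share is 0.77·0.68 = 0.523600.
So P(distant siren | barking, intruder, passing raccoon) = 0.523600/0.741200 ≈ 0.7064.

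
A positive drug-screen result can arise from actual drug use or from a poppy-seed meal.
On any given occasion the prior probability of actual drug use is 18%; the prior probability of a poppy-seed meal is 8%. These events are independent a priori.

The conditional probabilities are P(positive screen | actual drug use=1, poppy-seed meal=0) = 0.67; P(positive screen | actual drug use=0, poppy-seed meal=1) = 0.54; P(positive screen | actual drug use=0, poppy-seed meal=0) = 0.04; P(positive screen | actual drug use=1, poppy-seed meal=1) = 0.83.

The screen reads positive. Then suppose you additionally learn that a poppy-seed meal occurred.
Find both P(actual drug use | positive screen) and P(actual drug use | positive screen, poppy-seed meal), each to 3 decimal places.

P(actual drug use | positive screen) ≈ 0.652; P(actual drug use | positive screen, poppy-seed meal) ≈ 0.252

Weight on actual drug use=true, given the evidence: 0.110952 + 0.011952 = 0.122904
Normalizer over all consistent configurations: 0.04×0.82×0.92 + 0.54×0.82×0.08 + 0.67×0.18×0.92 + 0.83×0.18×0.08 = 0.188504
P(actual drug use | positive screen) = 0.122904/0.188504 ≈ 0.652

Now condition on the additional information:
Sum P(positive screen|·) weighted by the priors over both values of actual drug use:
  P(positive screen | poppy-seed meal) = 0.54·0.82 + 0.83·0.18
        = 0.442800 + 0.149400 = 0.592200
The terms with actual drug use present sum to 0.149400, so
  P(actual drug use | positive screen, poppy-seed meal) = 0.149400 / 0.592200 ≈ 0.252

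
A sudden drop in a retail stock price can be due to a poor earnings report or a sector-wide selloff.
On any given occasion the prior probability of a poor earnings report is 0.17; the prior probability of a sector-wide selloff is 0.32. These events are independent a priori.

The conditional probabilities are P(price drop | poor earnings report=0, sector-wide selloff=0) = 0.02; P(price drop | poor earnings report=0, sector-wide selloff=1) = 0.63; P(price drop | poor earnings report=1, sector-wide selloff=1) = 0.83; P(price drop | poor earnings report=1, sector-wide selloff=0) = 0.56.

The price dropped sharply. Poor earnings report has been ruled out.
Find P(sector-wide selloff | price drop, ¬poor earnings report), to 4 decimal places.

Numerator (weight on configurations with sector-wide selloff): 0.63·0.32 = 0.201600
The normalizing constant is 0.02·0.68 + 0.63·0.32 = 0.215200
P(sector-wide selloff | price drop, ¬poor earnings report) = 0.201600/0.215200 ≈ 0.9368

P(sector-wide selloff | price drop, ¬poor earnings report) ≈ 0.9368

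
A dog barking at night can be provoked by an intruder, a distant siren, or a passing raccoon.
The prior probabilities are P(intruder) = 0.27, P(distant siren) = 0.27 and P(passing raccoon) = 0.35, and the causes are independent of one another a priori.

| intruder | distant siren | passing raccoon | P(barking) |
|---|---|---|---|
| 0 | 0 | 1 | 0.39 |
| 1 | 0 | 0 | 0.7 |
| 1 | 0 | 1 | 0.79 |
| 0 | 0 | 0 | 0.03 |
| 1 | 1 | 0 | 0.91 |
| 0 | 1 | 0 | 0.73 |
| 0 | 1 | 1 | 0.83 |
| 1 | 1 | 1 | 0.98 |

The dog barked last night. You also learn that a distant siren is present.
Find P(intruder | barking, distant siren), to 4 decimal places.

Numerator (weight on configurations with intruder): 0.159705 + 0.092610 = 0.252315
Denominator P(barking | distant siren): 0.73·0.73·0.65 + 0.83·0.73·0.35 + 0.91·0.27·0.65 + 0.98·0.27·0.35 = 0.810765
Posterior = 0.252315 / 0.810765 ≈ 0.3112

P(intruder | barking, distant siren) ≈ 0.3112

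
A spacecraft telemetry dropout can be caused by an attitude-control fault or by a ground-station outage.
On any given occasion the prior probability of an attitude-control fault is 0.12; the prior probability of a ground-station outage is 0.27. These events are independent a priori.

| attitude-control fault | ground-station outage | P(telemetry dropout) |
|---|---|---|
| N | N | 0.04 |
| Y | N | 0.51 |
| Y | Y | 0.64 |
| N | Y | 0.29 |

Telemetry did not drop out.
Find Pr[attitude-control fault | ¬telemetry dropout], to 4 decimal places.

Sum P(¬telemetry dropout|·) weighted by the priors over the 4 (attitude-control fault, ground-station outage) configurations:
  P(¬telemetry dropout) = 0.96·0.88·0.73 + 0.71·0.88·0.27 + 0.49·0.12·0.73 + 0.36·0.12·0.27
        = 0.616704 + 0.168696 + 0.042924 + 0.011664 = 0.839988
Keeping only the attitude-control fault-present terms gives 0.054588, so
  P(attitude-control fault | ¬telemetry dropout) = 0.054588 / 0.839988 ≈ 0.0650

Pr[attitude-control fault | ¬telemetry dropout] ≈ 0.0650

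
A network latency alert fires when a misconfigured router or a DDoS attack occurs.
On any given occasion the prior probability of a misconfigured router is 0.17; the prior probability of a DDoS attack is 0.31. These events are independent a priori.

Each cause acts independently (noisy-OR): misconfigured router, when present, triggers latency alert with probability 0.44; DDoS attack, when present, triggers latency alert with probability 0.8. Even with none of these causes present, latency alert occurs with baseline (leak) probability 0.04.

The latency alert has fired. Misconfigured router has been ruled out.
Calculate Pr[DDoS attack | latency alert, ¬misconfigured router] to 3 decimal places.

Under noisy-OR, P(latency alert | causes) = 1 − (1−0.04)·∏(1−qᵢ) over the active causes.
Weight on DDoS attack=true, given the evidence: 0.808·0.31 = 0.250480
Normalizer over all consistent configurations: 0.04·0.69 + 0.808·0.31 = 0.278080
P(DDoS attack | latency alert, ¬misconfigured router) = 0.250480/0.278080 ≈ 0.901

Pr[DDoS attack | latency alert, ¬misconfigured router] ≈ 0.901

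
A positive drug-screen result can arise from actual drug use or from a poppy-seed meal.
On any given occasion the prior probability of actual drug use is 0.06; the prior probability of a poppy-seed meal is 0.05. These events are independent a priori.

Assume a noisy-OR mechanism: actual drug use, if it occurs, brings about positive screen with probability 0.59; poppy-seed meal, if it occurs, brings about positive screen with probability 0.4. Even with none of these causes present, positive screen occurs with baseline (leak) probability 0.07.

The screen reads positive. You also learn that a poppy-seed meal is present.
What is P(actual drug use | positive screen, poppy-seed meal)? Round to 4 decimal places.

P(actual drug use | positive screen, poppy-seed meal) ≈ 0.1002

Under noisy-OR, P(positive screen | causes) = 1 − (1−0.07)·∏(1−qᵢ) over the active causes.
P(positive screen | poppy-seed meal) = 0.442·0.94 + 0.77122·0.06 = 0.415480 + 0.046273 = 0.461753
Restricting to configurations with actual drug use present: 0.77122·0.06 = 0.046273.
P(actual drug use | positive screen, poppy-seed meal) = 0.046273 / 0.461753 ≈ 0.1002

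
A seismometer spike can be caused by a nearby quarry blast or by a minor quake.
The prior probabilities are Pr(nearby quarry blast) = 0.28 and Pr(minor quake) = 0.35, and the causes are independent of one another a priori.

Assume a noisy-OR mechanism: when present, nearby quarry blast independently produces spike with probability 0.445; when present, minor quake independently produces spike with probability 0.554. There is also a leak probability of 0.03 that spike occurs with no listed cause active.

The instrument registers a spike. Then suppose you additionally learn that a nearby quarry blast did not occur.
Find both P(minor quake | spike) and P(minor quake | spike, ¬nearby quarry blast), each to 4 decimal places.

P(minor quake | spike) ≈ 0.6892; P(minor quake | spike, ¬nearby quarry blast) ≈ 0.9106

Under noisy-OR, P(spike | causes) = 1 − (1−0.03)·∏(1−qᵢ) over the active causes.
P(spike) = 0.03·0.72·0.65 + 0.56738·0.72·0.35 + 0.46165·0.28·0.65 + 0.759896·0.28·0.35 = 0.014040 + 0.142980 + 0.084020 + 0.074470 = 0.315510
Of this, 0.217450 comes from 0.142980 + 0.074470 (the minor quake=true cases).
So P(minor quake | spike) = 0.217450/0.315510 ≈ 0.6892.

Now also conditioning on nearby quarry blast≠true:
For the numerator, keep only minor quake=true terms: 0.56738×0.35 = 0.198583
Denominator P(spike | ¬nearby quarry blast): 0.03×0.65 + 0.56738×0.35 = 0.218083
P(minor quake | spike, ¬nearby quarry blast) = 0.198583/0.218083 ≈ 0.9106
With nearby quarry blast excluded, minor quake must carry more of the explanatory weight for the spike.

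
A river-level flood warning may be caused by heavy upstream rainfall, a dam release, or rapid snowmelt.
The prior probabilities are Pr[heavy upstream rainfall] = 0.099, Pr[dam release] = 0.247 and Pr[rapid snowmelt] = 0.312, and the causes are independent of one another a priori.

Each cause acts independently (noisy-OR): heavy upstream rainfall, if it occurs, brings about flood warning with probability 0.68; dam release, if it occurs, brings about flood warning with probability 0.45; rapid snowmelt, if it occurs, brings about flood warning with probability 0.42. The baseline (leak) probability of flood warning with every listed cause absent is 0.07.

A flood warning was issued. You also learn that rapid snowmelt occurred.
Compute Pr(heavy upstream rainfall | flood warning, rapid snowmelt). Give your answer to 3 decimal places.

Under noisy-OR, P(flood warning | causes) = 1 − (1−0.07)·∏(1−qᵢ) over the active causes.
P(flood warning | rapid snowmelt) = 0.4606·0.901·0.753 + 0.70333·0.901·0.247 + 0.827392·0.099·0.753 + 0.905066·0.099·0.247 = 0.312495 + 0.156524 + 0.061680 + 0.022132 = 0.552831
The heavy upstream rainfall-present share is 0.061680 + 0.022132 = 0.083812.
Hence the posterior is 0.083812/0.552831 ≈ 0.152.

Pr(heavy upstream rainfall | flood warning, rapid snowmelt) ≈ 0.152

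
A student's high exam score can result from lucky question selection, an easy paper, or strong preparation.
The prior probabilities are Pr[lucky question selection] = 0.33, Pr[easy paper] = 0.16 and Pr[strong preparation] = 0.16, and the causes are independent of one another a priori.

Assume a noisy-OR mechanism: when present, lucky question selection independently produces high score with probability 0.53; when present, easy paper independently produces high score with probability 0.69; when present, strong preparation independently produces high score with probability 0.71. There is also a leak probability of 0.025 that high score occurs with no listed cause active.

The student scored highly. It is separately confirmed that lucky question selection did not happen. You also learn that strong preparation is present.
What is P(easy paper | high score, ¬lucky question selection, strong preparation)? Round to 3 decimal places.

Under noisy-OR, P(high score | causes) = 1 − (1−0.025)·∏(1−qᵢ) over the active causes.
P(high score | ¬lucky question selection, strong preparation) = 0.71725×0.84 + 0.912347×0.16 = 0.602490 + 0.145976 = 0.748466
Restricting to configurations with easy paper present: 0.912347×0.16 = 0.145976.
P(easy paper | high score, ¬lucky question selection, strong preparation) = 0.145976 / 0.748466 ≈ 0.195

P(easy paper | high score, ¬lucky question selection, strong preparation) ≈ 0.195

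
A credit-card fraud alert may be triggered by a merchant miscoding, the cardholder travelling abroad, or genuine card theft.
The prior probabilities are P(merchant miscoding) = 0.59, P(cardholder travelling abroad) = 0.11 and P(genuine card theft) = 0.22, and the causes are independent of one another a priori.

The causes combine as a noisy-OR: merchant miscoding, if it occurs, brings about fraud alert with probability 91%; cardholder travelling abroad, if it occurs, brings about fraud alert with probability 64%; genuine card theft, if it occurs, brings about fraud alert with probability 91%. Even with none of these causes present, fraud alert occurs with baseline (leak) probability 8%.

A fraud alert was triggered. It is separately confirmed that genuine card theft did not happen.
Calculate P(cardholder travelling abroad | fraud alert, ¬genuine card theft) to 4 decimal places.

P(cardholder travelling abroad | fraud alert, ¬genuine card theft) ≈ 0.1542

Under noisy-OR, P(fraud alert | causes) = 1 − (1−0.08)·∏(1−qᵢ) over the active causes.
Numerator (weight on configurations with cardholder travelling abroad): 0.030163 + 0.062965 = 0.093128
Normalizer over all consistent configurations: 0.08·0.41·0.89 + 0.6688·0.41·0.11 + 0.9172·0.59·0.89 + 0.970192·0.59·0.11 = 0.603942
P(cardholder travelling abroad | fraud alert, ¬genuine card theft) = 0.093128/0.603942 ≈ 0.1542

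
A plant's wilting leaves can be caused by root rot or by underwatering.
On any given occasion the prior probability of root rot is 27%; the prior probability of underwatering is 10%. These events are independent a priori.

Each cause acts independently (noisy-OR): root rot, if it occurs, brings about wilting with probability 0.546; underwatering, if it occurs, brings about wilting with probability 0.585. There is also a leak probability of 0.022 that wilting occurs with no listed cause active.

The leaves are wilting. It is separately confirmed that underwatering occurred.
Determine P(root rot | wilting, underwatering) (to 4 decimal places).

Under noisy-OR, P(wilting | causes) = 1 − (1−0.022)·∏(1−qᵢ) over the active causes.
P(wilting | underwatering) = 0.59413×0.73 + 0.815735×0.27 = 0.433715 + 0.220248 = 0.653963
Restricting to configurations with root rot present: 0.815735×0.27 = 0.220248.
So P(root rot | wilting, underwatering) = 0.220248/0.653963 ≈ 0.3368.

P(root rot | wilting, underwatering) ≈ 0.3368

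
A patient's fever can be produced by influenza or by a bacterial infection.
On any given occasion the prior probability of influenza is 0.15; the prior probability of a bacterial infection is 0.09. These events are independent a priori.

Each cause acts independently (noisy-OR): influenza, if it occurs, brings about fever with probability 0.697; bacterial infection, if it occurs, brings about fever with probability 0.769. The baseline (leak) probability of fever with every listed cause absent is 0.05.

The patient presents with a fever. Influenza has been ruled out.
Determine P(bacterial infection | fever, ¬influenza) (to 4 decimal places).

P(bacterial infection | fever, ¬influenza) ≈ 0.6069

Under noisy-OR, P(fever | causes) = 1 − (1−0.05)·∏(1−qᵢ) over the active causes.
Sum P(fever|·) weighted by the priors over both values of bacterial infection:
  P(fever | ¬influenza) = 0.05×0.91 + 0.78055×0.09
        = 0.045500 + 0.070249 = 0.115749
Configurations with bacterial infection contribute 0.070249, so
  P(bacterial infection | fever, ¬influenza) = 0.070249 / 0.115749 ≈ 0.6069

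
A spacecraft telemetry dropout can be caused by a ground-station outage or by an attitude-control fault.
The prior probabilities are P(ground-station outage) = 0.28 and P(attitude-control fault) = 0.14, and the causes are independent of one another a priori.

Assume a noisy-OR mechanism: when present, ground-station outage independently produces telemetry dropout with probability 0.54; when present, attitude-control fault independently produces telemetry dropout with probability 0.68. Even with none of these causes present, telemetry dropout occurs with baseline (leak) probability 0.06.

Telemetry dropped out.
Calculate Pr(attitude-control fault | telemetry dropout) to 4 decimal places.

Pr(attitude-control fault | telemetry dropout) ≈ 0.3749

Under noisy-OR, P(telemetry dropout | causes) = 1 − (1−0.06)·∏(1−qᵢ) over the active causes.
P(telemetry dropout) = 0.06·0.72·0.86 + 0.6992·0.72·0.14 + 0.5676·0.28·0.86 + 0.861632·0.28·0.14 = 0.037152 + 0.070479 + 0.136678 + 0.033776 = 0.278085
Of this, 0.104255 comes from 0.070479 + 0.033776 (the attitude-control fault=true cases).
Hence the posterior is 0.104255/0.278085 ≈ 0.3749.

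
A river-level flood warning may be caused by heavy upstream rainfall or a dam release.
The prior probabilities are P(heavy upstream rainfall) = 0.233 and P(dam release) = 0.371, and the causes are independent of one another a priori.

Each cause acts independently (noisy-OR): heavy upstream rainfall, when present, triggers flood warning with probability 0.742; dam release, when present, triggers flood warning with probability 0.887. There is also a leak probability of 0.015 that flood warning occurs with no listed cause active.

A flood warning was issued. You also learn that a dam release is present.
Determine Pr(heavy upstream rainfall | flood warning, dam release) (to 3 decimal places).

Under noisy-OR, P(flood warning | causes) = 1 − (1−0.015)·∏(1−qᵢ) over the active causes.
P(flood warning | dam release) = 0.888695×0.767 + 0.971283×0.233 = 0.681629 + 0.226309 = 0.907938
Of this, 0.226309 comes from 0.971283×0.233 (the heavy upstream rainfall=true cases).
P(heavy upstream rainfall | flood warning, dam release) = 0.226309 / 0.907938 ≈ 0.249

Pr(heavy upstream rainfall | flood warning, dam release) ≈ 0.249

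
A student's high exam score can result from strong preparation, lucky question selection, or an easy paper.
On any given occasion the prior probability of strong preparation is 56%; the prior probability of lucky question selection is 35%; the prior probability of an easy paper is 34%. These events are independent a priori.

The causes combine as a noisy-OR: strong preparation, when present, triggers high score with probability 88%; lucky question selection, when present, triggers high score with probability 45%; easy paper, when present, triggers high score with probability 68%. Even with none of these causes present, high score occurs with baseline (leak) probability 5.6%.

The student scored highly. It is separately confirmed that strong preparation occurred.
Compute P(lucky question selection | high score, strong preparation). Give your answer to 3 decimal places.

P(lucky question selection | high score, strong preparation) ≈ 0.360

Under noisy-OR, P(high score | causes) = 1 − (1−0.056)·∏(1−qᵢ) over the active causes.
Weight on lucky question selection=true, given the evidence: 0.216608 + 0.116627 = 0.333235
Normalizer over all consistent configurations: 0.88672*0.65*0.66 + 0.96375*0.65*0.34 + 0.937696*0.35*0.66 + 0.980063*0.35*0.34 = 0.926627
P(lucky question selection | high score, strong preparation) = 0.333235/0.926627 ≈ 0.360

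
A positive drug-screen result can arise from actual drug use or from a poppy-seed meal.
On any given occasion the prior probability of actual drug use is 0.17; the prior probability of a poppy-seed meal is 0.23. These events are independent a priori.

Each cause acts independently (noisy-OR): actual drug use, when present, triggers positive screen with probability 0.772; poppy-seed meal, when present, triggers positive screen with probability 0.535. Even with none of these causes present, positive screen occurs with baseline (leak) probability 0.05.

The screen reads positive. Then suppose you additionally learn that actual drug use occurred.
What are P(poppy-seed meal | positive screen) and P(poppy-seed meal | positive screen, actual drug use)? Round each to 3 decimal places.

Under noisy-OR, P(positive screen | causes) = 1 − (1−0.05)·∏(1−qᵢ) over the active causes.
P(positive screen) = 0.05×0.83×0.77 + 0.55825×0.83×0.23 + 0.7834×0.17×0.77 + 0.899281×0.17×0.23 = 0.031955 + 0.106570 + 0.102547 + 0.035162 = 0.276234
Of this, 0.141732 comes from 0.106570 + 0.035162 (the poppy-seed meal=true cases).
Hence the posterior is 0.141732/0.276234 ≈ 0.513.

Now also conditioning on actual drug use=true:
Enumerate both values of poppy-seed meal and weight by the priors:
  P(positive screen | actual drug use) = 0.7834·0.77 + 0.899281·0.23
        = 0.603218 + 0.206835 = 0.810053
Keeping only the poppy-seed meal-present terms gives 0.206835, so
  P(poppy-seed meal | positive screen, actual drug use) = 0.206835 / 0.810053 ≈ 0.255

P(poppy-seed meal | positive screen) ≈ 0.513; P(poppy-seed meal | positive screen, actual drug use) ≈ 0.255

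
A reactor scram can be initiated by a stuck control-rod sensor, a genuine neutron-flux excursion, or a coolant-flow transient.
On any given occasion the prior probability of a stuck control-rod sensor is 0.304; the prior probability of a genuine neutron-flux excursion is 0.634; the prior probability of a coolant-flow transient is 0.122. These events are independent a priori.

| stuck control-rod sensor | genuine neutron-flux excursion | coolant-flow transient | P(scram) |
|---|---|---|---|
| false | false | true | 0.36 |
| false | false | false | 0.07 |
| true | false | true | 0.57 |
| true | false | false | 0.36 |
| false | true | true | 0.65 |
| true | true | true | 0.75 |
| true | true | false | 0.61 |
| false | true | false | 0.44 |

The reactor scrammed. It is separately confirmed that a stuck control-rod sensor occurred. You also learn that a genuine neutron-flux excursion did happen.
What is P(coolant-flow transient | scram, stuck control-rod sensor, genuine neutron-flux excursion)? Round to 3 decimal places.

P(scram | stuck control-rod sensor, genuine neutron-flux excursion) = 0.61·0.878 + 0.75·0.122 = 0.535580 + 0.091500 = 0.627080
Restricting to configurations with coolant-flow transient present: 0.75·0.122 = 0.091500.
P(coolant-flow transient | scram, stuck control-rod sensor, genuine neutron-flux excursion) = 0.091500 / 0.627080 ≈ 0.146

P(coolant-flow transient | scram, stuck control-rod sensor, genuine neutron-flux excursion) ≈ 0.146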